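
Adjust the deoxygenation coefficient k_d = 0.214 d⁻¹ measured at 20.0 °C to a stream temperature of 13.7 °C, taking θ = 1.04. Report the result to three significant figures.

k_d(T₂) = k_d(T₁) · θ^(T₂−T₁) = 0.214 × 1.04^(13.7−20.0)
= 0.214 × 1.04^-6.30 = 0.214 × 0.7811 = 0.1671 d⁻¹.

k_d ≈ 0.167 d⁻¹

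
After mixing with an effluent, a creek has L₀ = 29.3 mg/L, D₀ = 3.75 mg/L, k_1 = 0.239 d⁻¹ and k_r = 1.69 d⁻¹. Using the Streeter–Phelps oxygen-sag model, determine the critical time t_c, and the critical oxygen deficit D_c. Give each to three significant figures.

With k_r/k_1 = 7.071 and 1 − D₀(k_r−k_1)/(k_1 L₀) = 0.2230,
t_c = ln(7.071 × 0.2230) / (1.69 − 0.239) = ln(1.577) / 1.451 = 0.4553/1.451 = 0.3138 d.
D_c = (k_1/k_r) L₀ e^(−k_1 t_c) = (0.239/1.69) × 29.3 × e^(−0.239×0.3138) = 0.1414 × 29.3 × 0.9277 = 3.844 mg/L.

t_c ≈ 0.314 d; D_c ≈ 3.84 mg/L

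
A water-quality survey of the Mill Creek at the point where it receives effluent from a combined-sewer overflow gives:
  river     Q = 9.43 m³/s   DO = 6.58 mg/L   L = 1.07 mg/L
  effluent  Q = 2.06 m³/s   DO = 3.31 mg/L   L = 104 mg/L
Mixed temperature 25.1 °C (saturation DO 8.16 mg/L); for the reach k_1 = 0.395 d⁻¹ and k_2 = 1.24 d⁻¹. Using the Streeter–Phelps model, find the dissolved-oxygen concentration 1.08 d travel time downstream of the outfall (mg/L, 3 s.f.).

Mixed DO = (9.43×6.58 + 2.06×3.31)/(9.43+2.06) = 68.87/11.49 = 5.994 mg/L.
Mixed L₀ = (9.43×1.07 + 2.06×104)/(11.49) = 224.3/11.49 = 19.52 mg/L.
Initial deficit D₀ = C_s − DO₀ = 8.16 − 5.994 = 2.166 mg/L.
D(1.08) = [0.395×19.52/(1.24−0.395)](e^(−0.395×1.08) − e^(−1.24×1.08)) + 2.166 e^(−1.24×1.08)
= 9.127 × (0.6527 − 0.2621) + 2.166 × 0.2621 = 4.133 mg/L.
DO = 8.16 − 4.133 = 4.027 mg/L.

DO ≈ 4.03 mg/L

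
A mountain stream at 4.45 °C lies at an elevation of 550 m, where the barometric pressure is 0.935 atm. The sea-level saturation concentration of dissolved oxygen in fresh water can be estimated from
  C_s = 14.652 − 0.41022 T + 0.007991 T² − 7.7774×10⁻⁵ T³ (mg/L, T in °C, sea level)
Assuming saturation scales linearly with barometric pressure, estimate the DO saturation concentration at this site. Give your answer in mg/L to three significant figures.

C_s ≈ 12.1 mg/L

At sea level: C_s = 14.652 − 0.41022×4.45 + 0.007991×4.45² − 7.7774×10⁻⁵×4.45³ = 12.98 mg/L.
Pressure correction: C_s' = 12.98 × 0.935 = 12.13 mg/L.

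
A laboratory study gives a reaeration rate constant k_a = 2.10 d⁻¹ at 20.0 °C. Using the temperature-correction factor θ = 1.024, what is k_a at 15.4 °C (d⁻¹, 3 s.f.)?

k_a(T₂) = k_a(T₁) · θ^(T₂−T₁) = 2.10 × 1.024^(15.4−20.0)
= 2.10 × 1.024^-4.60 = 2.10 × 0.8966 = 1.883 d⁻¹.

k_a ≈ 1.88 d⁻¹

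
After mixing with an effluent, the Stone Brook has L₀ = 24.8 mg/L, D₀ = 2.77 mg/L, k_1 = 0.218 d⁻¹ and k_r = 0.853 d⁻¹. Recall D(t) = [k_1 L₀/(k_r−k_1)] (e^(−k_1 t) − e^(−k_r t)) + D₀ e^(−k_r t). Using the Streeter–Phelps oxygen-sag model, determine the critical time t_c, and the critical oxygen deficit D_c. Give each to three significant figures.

At the critical point dD/dt = 0, so k_1 L₀ e^(−k_1 t) = k_r D. Substituting D(t) from the Streeter–Phelps equation and solving for t gives
t_c = ln[(k_r/k_1)(1 − D₀(k_r−k_1)/(k_1 L₀))] / (k_r−k_1).
Here k_r−k_1 = 0.6350 d⁻¹ and 1 − D₀(k_r−k_1)/(k_1 L₀) = 1 − 2.77×0.6350/(0.218×24.8) = 0.6747, so
t_c = ln(3.913 × 0.6747) / 0.6350 = 0.9707 / 0.6350 = 1.529 d.
D_c = (k_1/k_r) L₀ e^(−k_1 t_c) = (0.218/0.853) × 24.8 × e^(−0.218×1.529) = 0.2556 × 24.8 × 0.7166 = 4.542 mg/L.

t_c ≈ 1.53 d; D_c ≈ 4.54 mg/L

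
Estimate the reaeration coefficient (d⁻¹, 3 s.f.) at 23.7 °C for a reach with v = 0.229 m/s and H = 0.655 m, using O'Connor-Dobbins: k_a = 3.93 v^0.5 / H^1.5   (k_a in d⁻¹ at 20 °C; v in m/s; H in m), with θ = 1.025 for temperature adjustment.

k_a(20) = 3.93 × 0.229^0.5 / 0.655^1.5 = 3.93 × 0.4785 / 0.5301 = 3.548 d⁻¹.
k_a(23.7) = 3.548 × 1.025^(23.7−20) = 3.548 × 1.096 = 3.887 d⁻¹.

k_a ≈ 3.89 d⁻¹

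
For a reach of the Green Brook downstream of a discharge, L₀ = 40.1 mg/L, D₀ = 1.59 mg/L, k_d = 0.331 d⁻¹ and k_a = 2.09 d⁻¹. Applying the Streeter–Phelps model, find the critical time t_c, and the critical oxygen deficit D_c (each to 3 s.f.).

At the critical point dD/dt = 0, so k_d L₀ e^(−k_d t) = k_a D. Substituting D(t) from the Streeter–Phelps equation and solving for t gives
t_c = ln[(k_a/k_d)(1 − D₀(k_a−k_d)/(k_d L₀))] / (k_a−k_d).
Here k_a−k_d = 1.759 d⁻¹ and 1 − D₀(k_a−k_d)/(k_d L₀) = 1 − 1.59×1.759/(0.331×40.1) = 0.7893, so
t_c = ln(6.314 × 0.7893) / 1.759 = 1.606 / 1.759 = 0.9131 d.
D_c = (k_d/k_a) L₀ e^(−k_d t_c) = (0.331/2.09) × 40.1 × e^(−0.331×0.9131) = 0.1584 × 40.1 × 0.7392 = 4.694 mg/L.

t_c ≈ 0.913 d; D_c ≈ 4.69 mg/L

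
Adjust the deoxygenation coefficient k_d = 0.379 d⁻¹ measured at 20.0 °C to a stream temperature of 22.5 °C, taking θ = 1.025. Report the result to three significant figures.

k_d(T₂) = k_d(T₁) · θ^(T₂−T₁) = 0.379 × 1.025^(22.5−20.0)
= 0.379 × 1.025^2.50 = 0.379 × 1.064 = 0.4031 d⁻¹.

k_d ≈ 0.403 d⁻¹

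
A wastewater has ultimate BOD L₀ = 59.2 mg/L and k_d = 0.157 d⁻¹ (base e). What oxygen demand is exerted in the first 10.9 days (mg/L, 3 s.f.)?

y_t = L₀(1 − e^(−k_d t)) = 59.2 × (1 − e^(−0.157×10.9))
= 59.2 × (1 − 0.1806) = 59.2 × 0.8194 = 48.51 mg/L.

y ≈ 48.5 mg/L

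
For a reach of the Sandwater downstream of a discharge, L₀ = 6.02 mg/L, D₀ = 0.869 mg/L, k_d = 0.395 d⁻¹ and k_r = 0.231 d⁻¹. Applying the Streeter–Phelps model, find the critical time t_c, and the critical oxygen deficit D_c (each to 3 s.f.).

t_c ≈ 2.92 d; D_c ≈ 3.25 mg/L

At the critical point dD/dt = 0, so k_d L₀ e^(−k_d t) = k_r D. Substituting D(t) from the Streeter–Phelps equation and solving for t gives
t_c = ln[(k_r/k_d)(1 − D₀(k_r−k_d)/(k_d L₀))] / (k_r−k_d).
Here k_r−k_d = -0.1640 d⁻¹ and 1 − D₀(k_r−k_d)/(k_d L₀) = 1 − 0.869×-0.1640/(0.395×6.02) = 1.060, so
t_c = ln(0.5848 × 1.060) / -0.1640 = -0.4783 / -0.1640 = 2.916 d.
L(t_c) = L₀ e^(−k_d t_c) = 6.02 × 0.3160 = 1.903 mg/L, and at the critical point k_r D_c = k_d L, so D_c = (0.395/0.231) × 1.903 = 3.253 mg/L.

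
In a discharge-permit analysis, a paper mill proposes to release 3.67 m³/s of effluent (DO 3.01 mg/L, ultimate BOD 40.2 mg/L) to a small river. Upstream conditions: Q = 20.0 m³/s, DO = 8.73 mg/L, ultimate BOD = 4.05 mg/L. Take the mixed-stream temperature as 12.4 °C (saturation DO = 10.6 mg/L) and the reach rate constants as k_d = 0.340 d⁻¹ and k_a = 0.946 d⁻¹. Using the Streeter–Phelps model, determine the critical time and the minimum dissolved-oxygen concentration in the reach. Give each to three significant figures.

Mixed DO = (20.0×8.73 + 3.67×3.01)/(20.0+3.67) = 185.6/23.67 = 7.843 mg/L.
Mixed L₀ = (20.0×4.05 + 3.67×40.2)/(23.67) = 228.5/23.67 = 9.655 mg/L.
Initial deficit D₀ = C_s − DO₀ = 10.6 − 7.843 = 2.757 mg/L.
t_c = (1/0.6060) ln[(0.946/0.340)(1 − 2.757×0.6060/(0.340×9.655))] = 1.650 × ln(1.366) = 0.5151 d.
D_c = (0.340/0.946) × 9.655 × e^(−0.340×0.5151) = 0.3594 × 9.655 × 0.8394 = 2.913 mg/L.
Minimum DO = 10.6 − 2.913 = 7.687 mg/L.

t_c ≈ 0.515 d; minimum DO ≈ 7.69 mg/L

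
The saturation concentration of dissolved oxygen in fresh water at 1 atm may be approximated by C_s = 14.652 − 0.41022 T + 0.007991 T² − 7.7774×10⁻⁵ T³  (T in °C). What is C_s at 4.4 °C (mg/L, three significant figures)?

C_s ≈ 13.0 mg/L

C_s = 14.652 − 0.41022×4.4 + 0.007991×4.4² − 7.7774×10⁻⁵×4.4³ = 13.00 mg/L.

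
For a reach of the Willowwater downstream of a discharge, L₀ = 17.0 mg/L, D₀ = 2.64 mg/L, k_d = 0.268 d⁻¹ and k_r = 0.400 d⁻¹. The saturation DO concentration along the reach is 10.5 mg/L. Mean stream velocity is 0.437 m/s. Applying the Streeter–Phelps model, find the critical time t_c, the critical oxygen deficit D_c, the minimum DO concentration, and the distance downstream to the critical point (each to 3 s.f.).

With k_r/k_d = 1.493 and 1 − D₀(k_r−k_d)/(k_d L₀) = 0.9235,
t_c = ln(1.493 × 0.9235) / (0.400 − 0.268) = ln(1.378) / 0.1320 = 0.3209/0.1320 = 2.431 d.
L(t_c) = L₀ e^(−k_d t_c) = 17.0 × 0.5212 = 8.861 mg/L, and at the critical point k_r D_c = k_d L, so D_c = (0.268/0.400) × 8.861 = 5.937 mg/L.
Minimum DO = C_s − D_c = 10.5 − 5.937 = 4.563 mg/L.
x_c = v t_c = 0.437 m/s × 2.431 d × 86400 s/d = 91790 m ≈ 91.8 km.

t_c ≈ 2.43 d; D_c ≈ 5.94 mg/L; min DO ≈ 4.56 mg/L; x_c ≈ 91.8 km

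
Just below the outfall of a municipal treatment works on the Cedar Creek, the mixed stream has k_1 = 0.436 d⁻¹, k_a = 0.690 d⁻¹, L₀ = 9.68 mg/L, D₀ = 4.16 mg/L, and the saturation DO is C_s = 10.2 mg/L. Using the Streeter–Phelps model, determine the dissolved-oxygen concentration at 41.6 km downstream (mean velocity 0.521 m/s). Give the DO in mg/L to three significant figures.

Travel time t = x/v = 41.6 km / (0.521 m/s) = 41600 m / 0.521 m/s = 79850 s = 0.9241 d.
k_1 L₀/(k_a−k_1) = 0.436×9.68/(0.690−0.436) = 4.220/0.2540 = 16.62 mg/L.
e^(−k_1 t) = e^(−0.436×0.9241) = 0.6684; e^(−k_a t) = e^(−0.690×0.9241) = 0.5285.
D = 16.62 × (0.6684 − 0.5285) + 4.16 × 0.5285 = 2.323 + 2.199 = 4.522 mg/L.
DO = C_s − D = 10.2 − 4.522 = 5.678 mg/L.

DO ≈ 5.68 mg/L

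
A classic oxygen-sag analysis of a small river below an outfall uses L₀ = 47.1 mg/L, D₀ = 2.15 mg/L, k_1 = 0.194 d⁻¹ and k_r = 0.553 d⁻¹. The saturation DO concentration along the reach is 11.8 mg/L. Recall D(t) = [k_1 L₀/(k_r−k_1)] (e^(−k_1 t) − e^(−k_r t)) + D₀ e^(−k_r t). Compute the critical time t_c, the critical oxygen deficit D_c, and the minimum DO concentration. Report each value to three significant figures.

t_c ≈ 2.67 d; D_c ≈ 9.84 mg/L; min DO ≈ 1.96 mg/L

t_c = [1/(k_r−k_1)] ln[(k_r/k_1)(1 − D₀(k_r−k_1)/(k_1 L₀))]
= [1/(0.553−0.194)] ln[(0.553/0.194)(1 − 2.15×0.3590/(0.194×47.1))]
= (1/0.3590) ln[2.851 × 0.9155] = 2.786 × ln(2.610) = 2.786 × 0.9592 = 2.672 d.
L(t_c) = L₀ e^(−k_1 t_c) = 47.1 × 0.5955 = 28.05 mg/L, and at the critical point k_r D_c = k_1 L, so D_c = (0.194/0.553) × 28.05 = 9.840 mg/L.
Minimum DO = C_s − D_c = 11.8 − 9.840 = 1.960 mg/L.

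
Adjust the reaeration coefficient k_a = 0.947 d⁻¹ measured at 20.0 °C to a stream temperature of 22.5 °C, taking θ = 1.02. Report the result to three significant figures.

k_a(T₂) = k_a(T₁) · θ^(T₂−T₁) = 0.947 × 1.02^(22.5−20.0)
= 0.947 × 1.02^2.50 = 0.947 × 1.051 = 0.9951 d⁻¹.

k_a ≈ 0.995 d⁻¹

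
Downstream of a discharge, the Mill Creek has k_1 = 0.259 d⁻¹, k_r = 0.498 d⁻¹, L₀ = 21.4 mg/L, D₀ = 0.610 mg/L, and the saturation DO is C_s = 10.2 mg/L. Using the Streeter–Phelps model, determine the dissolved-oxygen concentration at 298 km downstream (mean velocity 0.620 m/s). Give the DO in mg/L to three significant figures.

DO ≈ 6.12 mg/L

Travel time t = x/v = 298 km / (0.620 m/s) = 298000 m / 0.620 m/s = 480600 s = 5.563 d.
k_1 L₀/(k_r−k_1) = 0.259×21.4/(0.498−0.259) = 5.543/0.2390 = 23.19 mg/L.
e^(−k_1 t) = e^(−0.259×5.563) = 0.2367; e^(−k_r t) = e^(−0.498×5.563) = 0.06264.
D = 23.19 × (0.2367 − 0.06264) + 0.610 × 0.06264 = 4.037 + 0.03821 = 4.076 mg/L.
DO = C_s − D = 10.2 − 4.076 = 6.124 mg/L.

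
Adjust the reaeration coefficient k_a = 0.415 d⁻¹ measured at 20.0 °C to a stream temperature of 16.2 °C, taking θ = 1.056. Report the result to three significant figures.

k_a(T₂) = k_a(T₁) · θ^(T₂−T₁) = 0.415 × 1.056^(16.2−20.0)
= 0.415 × 1.056^-3.80 = 0.415 × 0.8130 = 0.3374 d⁻¹.

k_a ≈ 0.337 d⁻¹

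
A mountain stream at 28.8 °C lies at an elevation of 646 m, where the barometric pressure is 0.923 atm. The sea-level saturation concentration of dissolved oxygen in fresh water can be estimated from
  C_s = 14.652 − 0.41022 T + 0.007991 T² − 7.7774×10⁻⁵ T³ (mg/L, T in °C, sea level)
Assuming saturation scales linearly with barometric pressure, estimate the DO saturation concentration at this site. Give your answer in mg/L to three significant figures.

C_s ≈ 7.02 mg/L

At sea level: C_s = 14.652 − 0.41022×28.8 + 0.007991×28.8² − 7.7774×10⁻⁵×28.8³ = 7.608 mg/L.
Pressure correction: C_s' = 7.608 × 0.923 = 7.022 mg/L.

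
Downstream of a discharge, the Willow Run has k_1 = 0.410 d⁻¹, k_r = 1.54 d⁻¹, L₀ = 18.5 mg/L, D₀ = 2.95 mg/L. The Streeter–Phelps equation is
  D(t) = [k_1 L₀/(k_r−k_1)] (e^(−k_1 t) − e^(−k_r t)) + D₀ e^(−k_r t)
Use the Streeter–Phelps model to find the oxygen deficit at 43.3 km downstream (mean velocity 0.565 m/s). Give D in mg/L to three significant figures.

D ≈ 3.71 mg/L

Travel time t = x/v = 43.3 km / (0.565 m/s) = 43300 m / 0.565 m/s = 76640 s = 0.8870 d.
k_1 L₀/(k_r−k_1) = 0.410×18.5/(1.54−0.410) = 7.585/1.130 = 6.712 mg/L.
e^(−k_1 t) = e^(−0.410×0.8870) = 0.6951; e^(−k_r t) = e^(−1.54×0.8870) = 0.2551.
D = 6.712 × (0.6951 − 0.2551) + 2.95 × 0.2551 = 2.953 + 0.7526 = 3.706 mg/L.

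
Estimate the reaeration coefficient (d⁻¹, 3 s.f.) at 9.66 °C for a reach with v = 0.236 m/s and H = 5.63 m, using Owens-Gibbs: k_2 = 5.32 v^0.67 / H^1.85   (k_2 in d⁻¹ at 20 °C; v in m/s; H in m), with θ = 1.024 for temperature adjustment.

k_2 ≈ 0.0647 d⁻¹

k_2(20) = 5.32 × 0.236^0.67 / 5.63^1.85 = 5.32 × 0.3801 / 24.46 = 0.08267 d⁻¹.
k_2(9.66) = 0.08267 × 1.024^(9.66−20) = 0.08267 × 0.7825 = 0.06469 d⁻¹.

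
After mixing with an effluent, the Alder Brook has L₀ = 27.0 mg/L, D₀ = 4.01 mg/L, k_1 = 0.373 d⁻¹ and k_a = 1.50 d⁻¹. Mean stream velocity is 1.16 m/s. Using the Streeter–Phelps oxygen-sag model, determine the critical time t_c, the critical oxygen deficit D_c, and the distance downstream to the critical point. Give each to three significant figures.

At the critical point dD/dt = 0, so k_1 L₀ e^(−k_1 t) = k_a D. Substituting D(t) from the Streeter–Phelps equation and solving for t gives
t_c = ln[(k_a/k_1)(1 − D₀(k_a−k_1)/(k_1 L₀))] / (k_a−k_1).
Here k_a−k_1 = 1.127 d⁻¹ and 1 − D₀(k_a−k_1)/(k_1 L₀) = 1 − 4.01×1.127/(0.373×27.0) = 0.5513, so
t_c = ln(4.021 × 0.5513) / 1.127 = 0.7961 / 1.127 = 0.7064 d.
D_c = (k_1/k_a) L₀ e^(−k_1 t_c) = (0.373/1.50) × 27.0 × e^(−0.373×0.7064) = 0.2487 × 27.0 × 0.7684 = 5.159 mg/L.
x_c = v t_c = 1.16 m/s × 0.7064 d × 86400 s/d = 70800 m ≈ 70.8 km.

t_c ≈ 0.706 d; D_c ≈ 5.16 mg/L; x_c ≈ 70.8 km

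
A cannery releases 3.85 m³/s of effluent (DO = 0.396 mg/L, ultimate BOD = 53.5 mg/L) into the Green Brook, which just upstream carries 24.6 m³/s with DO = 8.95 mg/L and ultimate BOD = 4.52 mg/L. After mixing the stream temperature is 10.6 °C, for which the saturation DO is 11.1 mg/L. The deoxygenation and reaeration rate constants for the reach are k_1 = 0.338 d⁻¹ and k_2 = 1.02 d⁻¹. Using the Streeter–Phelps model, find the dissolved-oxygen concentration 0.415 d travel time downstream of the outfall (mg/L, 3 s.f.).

Mixed DO = (24.6×8.95 + 3.85×0.396)/(24.6+3.85) = 221.7/28.45 = 7.792 mg/L.
Mixed L₀ = (24.6×4.52 + 3.85×53.5)/(28.45) = 317.2/28.45 = 11.15 mg/L.
Initial deficit D₀ = C_s − DO₀ = 11.1 − 7.792 = 3.308 mg/L.
D(0.415) = [0.338×11.15/(1.02−0.338)](e^(−0.338×0.415) − e^(−1.02×0.415)) + 3.308 e^(−1.02×0.415)
= 5.525 × (0.8691 − 0.6549) + 3.308 × 0.6549 = 3.350 mg/L.
DO = 11.1 − 3.350 = 7.750 mg/L.

DO ≈ 7.75 mg/L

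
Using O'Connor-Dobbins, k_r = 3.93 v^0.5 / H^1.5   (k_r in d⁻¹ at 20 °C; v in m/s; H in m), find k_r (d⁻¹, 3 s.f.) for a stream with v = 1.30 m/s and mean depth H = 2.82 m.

k_r = 3.93 × 1.30^0.5 / 2.82^1.5 = 3.93 × 1.140 / 4.736 = 0.9462 d⁻¹.

k_r ≈ 0.946 d⁻¹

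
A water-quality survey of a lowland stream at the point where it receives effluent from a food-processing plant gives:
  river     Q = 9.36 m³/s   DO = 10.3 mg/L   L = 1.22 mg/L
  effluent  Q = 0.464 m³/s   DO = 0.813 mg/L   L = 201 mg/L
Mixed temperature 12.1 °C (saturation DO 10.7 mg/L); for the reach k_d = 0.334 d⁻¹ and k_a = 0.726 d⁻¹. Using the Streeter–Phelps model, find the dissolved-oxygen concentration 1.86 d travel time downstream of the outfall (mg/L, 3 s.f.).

Mixed DO = (9.36×10.3 + 0.464×0.813)/(9.36+0.464) = 96.79/9.824 = 9.852 mg/L.
Mixed L₀ = (9.36×1.22 + 0.464×201)/(9.824) = 104.7/9.824 = 10.66 mg/L.
Initial deficit D₀ = C_s − DO₀ = 10.7 − 9.852 = 0.8481 mg/L.
D(1.86) = [0.334×10.66/(0.726−0.334)](e^(−0.334×1.86) − e^(−0.726×1.86)) + 0.8481 e^(−0.726×1.86)
= 9.079 × (0.5373 − 0.2591) + 0.8481 × 0.2591 = 2.745 mg/L.
DO = 10.7 − 2.745 = 7.955 mg/L.

DO ≈ 7.96 mg/L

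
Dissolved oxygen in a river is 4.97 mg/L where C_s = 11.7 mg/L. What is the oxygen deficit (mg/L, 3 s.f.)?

D = C_s − C = 11.7 − 4.97 = 6.73 mg/L.

D ≈ 6.73 mg/L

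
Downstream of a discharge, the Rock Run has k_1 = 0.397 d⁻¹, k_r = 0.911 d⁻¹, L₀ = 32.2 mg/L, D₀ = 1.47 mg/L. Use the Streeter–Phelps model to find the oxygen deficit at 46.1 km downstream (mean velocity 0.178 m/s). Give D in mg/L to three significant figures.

D ≈ 6.04 mg/L

Travel time t = x/v = 46.1 km / (0.178 m/s) = 46100 m / 0.178 m/s = 259000 s = 2.998 d.
k_1 L₀/(k_r−k_1) = 0.397×32.2/(0.911−0.397) = 12.78/0.5140 = 24.87 mg/L.
e^(−k_1 t) = e^(−0.397×2.998) = 0.3042; e^(−k_r t) = e^(−0.911×2.998) = 0.06517.
D = 24.87 × (0.3042 − 0.06517) + 1.47 × 0.06517 = 5.945 + 0.09580 = 6.041 mg/L.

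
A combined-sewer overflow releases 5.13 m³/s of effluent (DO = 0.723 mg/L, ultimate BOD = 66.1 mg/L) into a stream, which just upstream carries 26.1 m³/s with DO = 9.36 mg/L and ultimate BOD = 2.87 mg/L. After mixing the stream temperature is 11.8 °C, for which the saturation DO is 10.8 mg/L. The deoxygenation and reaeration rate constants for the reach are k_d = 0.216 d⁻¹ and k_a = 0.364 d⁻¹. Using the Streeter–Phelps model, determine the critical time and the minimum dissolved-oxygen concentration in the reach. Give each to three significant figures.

t_c ≈ 2.45 d; minimum DO ≈ 6.16 mg/L

Mixed DO = (26.1×9.36 + 5.13×0.723)/(26.1+5.13) = 248.0/31.23 = 7.941 mg/L.
Mixed L₀ = (26.1×2.87 + 5.13×66.1)/(31.23) = 414.0/31.23 = 13.26 mg/L.
Initial deficit D₀ = C_s − DO₀ = 10.8 − 7.941 = 2.859 mg/L.
t_c = (1/0.1480) ln[(0.364/0.216)(1 − 2.859×0.1480/(0.216×13.26))] = 6.757 × ln(1.436) = 2.446 d.
D_c = (0.216/0.364) × 13.26 × e^(−0.216×2.446) = 0.5934 × 13.26 × 0.5896 = 4.638 mg/L.
Minimum DO = 10.8 − 4.638 = 6.162 mg/L.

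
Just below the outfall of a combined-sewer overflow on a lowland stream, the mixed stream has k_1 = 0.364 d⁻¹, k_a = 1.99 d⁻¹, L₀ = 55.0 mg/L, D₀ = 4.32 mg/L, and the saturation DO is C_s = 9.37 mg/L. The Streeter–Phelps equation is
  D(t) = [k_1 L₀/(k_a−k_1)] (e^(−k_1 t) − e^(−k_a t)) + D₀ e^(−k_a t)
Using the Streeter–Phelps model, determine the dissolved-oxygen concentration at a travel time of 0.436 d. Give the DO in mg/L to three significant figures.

k_1 L₀/(k_a−k_1) = 0.364×55.0/(1.99−0.364) = 20.02/1.626 = 12.31 mg/L.
e^(−k_1 t) = e^(−0.364×0.4360) = 0.8532; e^(−k_a t) = e^(−1.99×0.4360) = 0.4199.
D = 12.31 × (0.8532 − 0.4199) + 4.32 × 0.4199 = 5.335 + 1.814 = 7.149 mg/L.
DO = C_s − D = 9.37 − 7.149 = 2.221 mg/L.

DO ≈ 2.22 mg/L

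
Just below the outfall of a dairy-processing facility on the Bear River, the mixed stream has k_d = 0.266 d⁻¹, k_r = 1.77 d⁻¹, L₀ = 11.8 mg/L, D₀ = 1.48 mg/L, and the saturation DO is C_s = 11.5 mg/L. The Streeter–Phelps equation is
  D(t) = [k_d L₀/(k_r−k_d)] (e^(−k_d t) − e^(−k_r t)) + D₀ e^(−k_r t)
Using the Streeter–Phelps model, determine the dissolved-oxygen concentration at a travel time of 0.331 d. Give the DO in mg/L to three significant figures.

DO ≈ 9.93 mg/L

k_d L₀/(k_r−k_d) = 0.266×11.8/(1.77−0.266) = 3.139/1.504 = 2.087 mg/L.
e^(−k_d t) = e^(−0.266×0.3310) = 0.9157; e^(−k_r t) = e^(−1.77×0.3310) = 0.5566.
D = 2.087 × (0.9157 − 0.5566) + 1.48 × 0.5566 = 0.7494 + 0.8238 = 1.573 mg/L.
DO = C_s − D = 11.5 − 1.573 = 9.927 mg/L.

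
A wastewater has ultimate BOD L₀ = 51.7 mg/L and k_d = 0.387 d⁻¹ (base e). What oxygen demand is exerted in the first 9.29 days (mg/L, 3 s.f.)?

y_t = L₀(1 − e^(−k_d t)) = 51.7 × (1 − e^(−0.387×9.29))
= 51.7 × (1 − 0.02745) = 51.7 × 0.9725 = 50.28 mg/L.

y ≈ 50.3 mg/L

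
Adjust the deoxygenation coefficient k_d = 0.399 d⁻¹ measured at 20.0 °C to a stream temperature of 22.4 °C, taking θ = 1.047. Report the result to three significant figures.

k_d(T₂) = k_d(T₁) · θ^(T₂−T₁) = 0.399 × 1.047^(22.4−20.0)
= 0.399 × 1.047^2.40 = 0.399 × 1.117 = 0.4455 d⁻¹.

k_d ≈ 0.445 d⁻¹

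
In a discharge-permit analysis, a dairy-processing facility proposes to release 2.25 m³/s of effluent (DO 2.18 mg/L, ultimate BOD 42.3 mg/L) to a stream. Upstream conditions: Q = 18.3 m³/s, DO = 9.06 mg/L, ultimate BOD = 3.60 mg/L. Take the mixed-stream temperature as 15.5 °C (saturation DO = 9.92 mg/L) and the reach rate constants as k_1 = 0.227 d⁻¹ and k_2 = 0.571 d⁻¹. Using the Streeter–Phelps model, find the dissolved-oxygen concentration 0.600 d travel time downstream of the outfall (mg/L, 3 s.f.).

DO ≈ 7.93 mg/L

Mixed DO = (18.3×9.06 + 2.25×2.18)/(18.3+2.25) = 170.7/20.55 = 8.307 mg/L.
Mixed L₀ = (18.3×3.60 + 2.25×42.3)/(20.55) = 161.1/20.55 = 7.837 mg/L.
Initial deficit D₀ = C_s − DO₀ = 9.92 − 8.307 = 1.613 mg/L.
D(0.600) = [0.227×7.837/(0.571−0.227)](e^(−0.227×0.600) − e^(−0.571×0.600)) + 1.613 e^(−0.571×0.600)
= 5.172 × (0.8727 − 0.7099) + 1.613 × 0.7099 = 1.987 mg/L.
DO = 9.92 − 1.987 = 7.933 mg/L.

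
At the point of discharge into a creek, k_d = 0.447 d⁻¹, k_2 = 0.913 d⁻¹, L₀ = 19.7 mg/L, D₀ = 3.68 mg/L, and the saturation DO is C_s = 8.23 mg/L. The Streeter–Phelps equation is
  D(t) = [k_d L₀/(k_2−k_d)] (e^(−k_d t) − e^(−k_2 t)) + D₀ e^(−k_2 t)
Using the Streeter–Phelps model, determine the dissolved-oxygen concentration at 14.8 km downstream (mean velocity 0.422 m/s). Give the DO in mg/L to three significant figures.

Travel time t = x/v = 14.8 km / (0.422 m/s) = 14800 m / 0.422 m/s = 35070 s = 0.4059 d.
k_d L₀/(k_2−k_d) = 0.447×19.7/(0.913−0.447) = 8.806/0.4660 = 18.90 mg/L.
e^(−k_d t) = e^(−0.447×0.4059) = 0.8341; e^(−k_2 t) = e^(−0.913×0.4059) = 0.6903.
D = 18.90 × (0.8341 − 0.6903) + 3.68 × 0.6903 = 2.716 + 2.540 = 5.257 mg/L.
DO = C_s − D = 8.23 − 5.257 = 2.973 mg/L.

DO ≈ 2.97 mg/L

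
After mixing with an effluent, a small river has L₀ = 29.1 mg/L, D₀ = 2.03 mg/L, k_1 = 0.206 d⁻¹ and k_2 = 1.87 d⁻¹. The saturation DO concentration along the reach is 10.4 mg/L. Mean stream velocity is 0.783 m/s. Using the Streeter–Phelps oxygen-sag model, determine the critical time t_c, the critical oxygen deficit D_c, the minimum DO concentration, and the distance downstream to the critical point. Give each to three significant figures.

t_c ≈ 0.827 d; D_c ≈ 2.70 mg/L; min DO ≈ 7.70 mg/L; x_c ≈ 56.0 km

At the critical point dD/dt = 0, so k_1 L₀ e^(−k_1 t) = k_2 D. Substituting D(t) from the Streeter–Phelps equation and solving for t gives
t_c = ln[(k_2/k_1)(1 − D₀(k_2−k_1)/(k_1 L₀))] / (k_2−k_1).
Here k_2−k_1 = 1.664 d⁻¹ and 1 − D₀(k_2−k_1)/(k_1 L₀) = 1 − 2.03×1.664/(0.206×29.1) = 0.4365, so
t_c = ln(9.078 × 0.4365) / 1.664 = 1.377 / 1.664 = 0.8274 d.
D_c = (k_1/k_2) L₀ e^(−k_1 t_c) = (0.206/1.87) × 29.1 × e^(−0.206×0.8274) = 0.1102 × 29.1 × 0.8433 = 2.703 mg/L.
Minimum DO = C_s − D_c = 10.4 − 2.703 = 7.697 mg/L.
x_c = v t_c = 0.783 m/s × 0.8274 d × 86400 s/d = 55980 m ≈ 56.0 km.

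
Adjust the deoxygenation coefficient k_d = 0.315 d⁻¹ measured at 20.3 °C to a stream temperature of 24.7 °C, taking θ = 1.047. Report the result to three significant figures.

k_d ≈ 0.386 d⁻¹

k_d(T₂) = k_d(T₁) · θ^(T₂−T₁) = 0.315 × 1.047^(24.7−20.3)
= 0.315 × 1.047^4.40 = 0.315 × 1.224 = 0.3855 d⁻¹.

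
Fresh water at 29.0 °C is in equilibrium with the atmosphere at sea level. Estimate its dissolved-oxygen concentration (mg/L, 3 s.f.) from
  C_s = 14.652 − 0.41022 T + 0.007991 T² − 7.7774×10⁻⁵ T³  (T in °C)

C_s = 14.652 − 0.41022×29.0 + 0.007991×29.0² − 7.7774×10⁻⁵×29.0³ = 7.579 mg/L.

C_s ≈ 7.58 mg/L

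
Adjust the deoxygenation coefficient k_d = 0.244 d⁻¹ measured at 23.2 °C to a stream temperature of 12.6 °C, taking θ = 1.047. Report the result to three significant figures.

k_d(T₂) = k_d(T₁) · θ^(T₂−T₁) = 0.244 × 1.047^(12.6−23.2)
= 0.244 × 1.047^-10.6 = 0.244 × 0.6146 = 0.1500 d⁻¹.

k_d ≈ 0.150 d⁻¹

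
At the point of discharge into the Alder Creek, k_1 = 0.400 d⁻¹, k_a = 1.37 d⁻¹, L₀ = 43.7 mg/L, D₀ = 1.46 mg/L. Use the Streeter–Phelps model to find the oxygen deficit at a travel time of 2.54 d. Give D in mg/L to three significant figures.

k_1 L₀/(k_a−k_1) = 0.400×43.7/(1.37−0.400) = 17.48/0.9700 = 18.02 mg/L.
e^(−k_1 t) = e^(−0.400×2.540) = 0.3620; e^(−k_a t) = e^(−1.37×2.540) = 0.03081.
D = 18.02 × (0.3620 − 0.03081) + 1.46 × 0.03081 = 5.969 + 0.04499 = 6.014 mg/L.

D ≈ 6.01 mg/L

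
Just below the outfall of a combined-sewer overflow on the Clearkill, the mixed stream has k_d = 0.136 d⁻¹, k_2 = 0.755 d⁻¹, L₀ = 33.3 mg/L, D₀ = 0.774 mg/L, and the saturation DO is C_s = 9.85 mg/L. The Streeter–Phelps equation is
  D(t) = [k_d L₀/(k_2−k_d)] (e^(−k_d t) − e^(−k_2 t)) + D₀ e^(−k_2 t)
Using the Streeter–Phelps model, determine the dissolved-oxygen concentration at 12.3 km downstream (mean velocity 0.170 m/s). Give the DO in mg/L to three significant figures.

Travel time t = x/v = 12.3 km / (0.170 m/s) = 12300 m / 0.170 m/s = 72350 s = 0.8374 d.
k_d L₀/(k_2−k_d) = 0.136×33.3/(0.755−0.136) = 4.529/0.6190 = 7.316 mg/L.
e^(−k_d t) = e^(−0.136×0.8374) = 0.8924; e^(−k_2 t) = e^(−0.755×0.8374) = 0.5314.
D = 7.316 × (0.8924 − 0.5314) + 0.774 × 0.5314 = 2.641 + 0.4113 = 3.052 mg/L.
DO = C_s − D = 9.85 − 3.052 = 6.798 mg/L.

DO ≈ 6.80 mg/L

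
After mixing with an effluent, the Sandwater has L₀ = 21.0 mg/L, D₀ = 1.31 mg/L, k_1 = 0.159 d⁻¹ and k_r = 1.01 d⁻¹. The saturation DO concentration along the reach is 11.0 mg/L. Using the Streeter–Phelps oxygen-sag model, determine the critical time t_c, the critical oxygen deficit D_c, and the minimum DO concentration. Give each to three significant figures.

With k_r/k_1 = 6.352 and 1 − D₀(k_r−k_1)/(k_1 L₀) = 0.6661,
t_c = ln(6.352 × 0.6661) / (1.01 − 0.159) = ln(4.231) / 0.8510 = 1.443/0.8510 = 1.695 d.
L(t_c) = L₀ e^(−k_1 t_c) = 21.0 × 0.7637 = 16.04 mg/L, and at the critical point k_r D_c = k_1 L, so D_c = (0.159/1.01) × 16.04 = 2.525 mg/L.
Minimum DO = C_s − D_c = 11.0 − 2.525 = 8.475 mg/L.

t_c ≈ 1.70 d; D_c ≈ 2.52 mg/L; min DO ≈ 8.48 mg/L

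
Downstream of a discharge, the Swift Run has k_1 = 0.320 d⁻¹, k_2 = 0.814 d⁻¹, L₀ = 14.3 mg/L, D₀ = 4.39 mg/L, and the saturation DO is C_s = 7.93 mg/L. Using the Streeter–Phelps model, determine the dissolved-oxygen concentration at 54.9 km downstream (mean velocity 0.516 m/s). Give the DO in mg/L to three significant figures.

Travel time t = x/v = 54.9 km / (0.516 m/s) = 54900 m / 0.516 m/s = 106400 s = 1.231 d.
k_1 L₀/(k_2−k_1) = 0.320×14.3/(0.814−0.320) = 4.576/0.4940 = 9.263 mg/L.
e^(−k_1 t) = e^(−0.320×1.231) = 0.6743; e^(−k_2 t) = e^(−0.814×1.231) = 0.3670.
D = 9.263 × (0.6743 − 0.3670) + 4.39 × 0.3670 = 2.847 + 1.611 = 4.458 mg/L.
DO = C_s − D = 7.93 − 4.458 = 3.472 mg/L.

DO ≈ 3.47 mg/L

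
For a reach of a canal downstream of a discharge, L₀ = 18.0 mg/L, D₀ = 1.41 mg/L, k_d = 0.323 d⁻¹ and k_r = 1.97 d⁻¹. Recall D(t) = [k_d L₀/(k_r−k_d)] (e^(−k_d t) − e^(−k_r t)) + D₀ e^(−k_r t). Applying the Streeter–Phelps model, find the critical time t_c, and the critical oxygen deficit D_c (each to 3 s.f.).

t_c = [1/(k_r−k_d)] ln[(k_r/k_d)(1 − D₀(k_r−k_d)/(k_d L₀))]
= [1/(1.97−0.323)] ln[(1.97/0.323)(1 − 1.41×1.647/(0.323×18.0))]
= (1/1.647) ln[6.099 × 0.6006] = 0.6072 × ln(3.663) = 0.6072 × 1.298 = 0.7883 d.
D_c = (k_d/k_r) L₀ e^(−k_d t_c) = (0.323/1.97) × 18.0 × e^(−0.323×0.7883) = 0.1640 × 18.0 × 0.7752 = 2.288 mg/L.

t_c ≈ 0.788 d; D_c ≈ 2.29 mg/L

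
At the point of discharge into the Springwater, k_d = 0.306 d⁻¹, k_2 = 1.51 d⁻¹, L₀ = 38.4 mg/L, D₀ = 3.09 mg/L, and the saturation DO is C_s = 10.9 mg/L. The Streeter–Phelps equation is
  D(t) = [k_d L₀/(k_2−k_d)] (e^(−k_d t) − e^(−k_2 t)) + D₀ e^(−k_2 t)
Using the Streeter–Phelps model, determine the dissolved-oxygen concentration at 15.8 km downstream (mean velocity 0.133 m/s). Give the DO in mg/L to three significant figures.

DO ≈ 5.33 mg/L

Travel time t = x/v = 15.8 km / (0.133 m/s) = 15800 m / 0.133 m/s = 118800 s = 1.375 d.
k_d L₀/(k_2−k_d) = 0.306×38.4/(1.51−0.306) = 11.75/1.204 = 9.759 mg/L.
e^(−k_d t) = e^(−0.306×1.375) = 0.6566; e^(−k_2 t) = e^(−1.51×1.375) = 0.1254.
D = 9.759 × (0.6566 − 0.1254) + 3.09 × 0.1254 = 5.184 + 0.3875 = 5.571 mg/L.
DO = C_s − D = 10.9 − 5.571 = 5.329 mg/L.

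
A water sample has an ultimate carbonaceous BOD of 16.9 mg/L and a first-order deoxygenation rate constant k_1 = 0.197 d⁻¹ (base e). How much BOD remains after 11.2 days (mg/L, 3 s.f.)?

L_t = L₀ e^(−k_1 t) = 16.9 × e^(−0.197×11.2) = 16.9 × 0.1101 = 1.861 mg/L.

L ≈ 1.86 mg/L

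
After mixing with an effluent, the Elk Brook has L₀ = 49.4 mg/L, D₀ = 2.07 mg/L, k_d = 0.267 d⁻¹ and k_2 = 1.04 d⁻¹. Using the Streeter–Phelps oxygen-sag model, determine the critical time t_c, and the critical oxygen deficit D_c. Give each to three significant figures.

With k_2/k_d = 3.895 and 1 − D₀(k_2−k_d)/(k_d L₀) = 0.8787,
t_c = ln(3.895 × 0.8787) / (1.04 − 0.267) = ln(3.423) / 0.7730 = 1.230/0.7730 = 1.592 d.
L(t_c) = L₀ e^(−k_d t_c) = 49.4 × 0.6538 = 32.30 mg/L, and at the critical point k_2 D_c = k_d L, so D_c = (0.267/1.04) × 32.30 = 8.292 mg/L.

t_c ≈ 1.59 d; D_c ≈ 8.29 mg/L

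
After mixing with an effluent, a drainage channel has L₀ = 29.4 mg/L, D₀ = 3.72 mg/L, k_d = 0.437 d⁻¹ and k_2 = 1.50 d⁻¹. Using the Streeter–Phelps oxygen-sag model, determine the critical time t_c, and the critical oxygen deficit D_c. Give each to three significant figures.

With k_2/k_d = 3.432 and 1 − D₀(k_2−k_d)/(k_d L₀) = 0.6922,
t_c = ln(3.432 × 0.6922) / (1.50 − 0.437) = ln(2.376) / 1.063 = 0.8654/1.063 = 0.8141 d.
L(t_c) = L₀ e^(−k_d t_c) = 29.4 × 0.7006 = 20.60 mg/L, and at the critical point k_2 D_c = k_d L, so D_c = (0.437/1.50) × 20.60 = 6.001 mg/L.

t_c ≈ 0.814 d; D_c ≈ 6.00 mg/L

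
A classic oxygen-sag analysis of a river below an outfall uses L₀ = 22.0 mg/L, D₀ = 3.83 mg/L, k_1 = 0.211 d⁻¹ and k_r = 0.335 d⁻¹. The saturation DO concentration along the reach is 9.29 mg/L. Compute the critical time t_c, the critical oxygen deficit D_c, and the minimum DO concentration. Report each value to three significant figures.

t_c ≈ 2.86 d; D_c ≈ 7.58 mg/L; min DO ≈ 1.71 mg/L

At the critical point dD/dt = 0, so k_1 L₀ e^(−k_1 t) = k_r D. Substituting D(t) from the Streeter–Phelps equation and solving for t gives
t_c = ln[(k_r/k_1)(1 − D₀(k_r−k_1)/(k_1 L₀))] / (k_r−k_1).
Here k_r−k_1 = 0.1240 d⁻¹ and 1 − D₀(k_r−k_1)/(k_1 L₀) = 1 − 3.83×0.1240/(0.211×22.0) = 0.8977, so
t_c = ln(1.588 × 0.8977) / 0.1240 = 0.3543 / 0.1240 = 2.858 d.
L(t_c) = L₀ e^(−k_1 t_c) = 22.0 × 0.5472 = 12.04 mg/L, and at the critical point k_r D_c = k_1 L, so D_c = (0.211/0.335) × 12.04 = 7.582 mg/L.
Minimum DO = C_s − D_c = 9.29 − 7.582 = 1.708 mg/L.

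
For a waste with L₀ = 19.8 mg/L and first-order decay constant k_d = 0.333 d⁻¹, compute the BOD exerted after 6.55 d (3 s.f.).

y ≈ 17.6 mg/L

y_t = L₀(1 − e^(−k_d t)) = 19.8 × (1 − e^(−0.333×6.55))
= 19.8 × (1 − 0.1129) = 19.8 × 0.8871 = 17.56 mg/L.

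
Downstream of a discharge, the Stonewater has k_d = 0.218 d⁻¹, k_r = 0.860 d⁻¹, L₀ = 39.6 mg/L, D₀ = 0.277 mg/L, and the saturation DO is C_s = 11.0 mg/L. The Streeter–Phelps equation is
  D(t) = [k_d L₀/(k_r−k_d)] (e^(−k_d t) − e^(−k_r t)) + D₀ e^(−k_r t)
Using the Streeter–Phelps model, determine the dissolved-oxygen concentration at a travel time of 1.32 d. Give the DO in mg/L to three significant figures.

DO ≈ 5.15 mg/L

k_d L₀/(k_r−k_d) = 0.218×39.6/(0.860−0.218) = 8.633/0.6420 = 13.45 mg/L.
e^(−k_d t) = e^(−0.218×1.320) = 0.7499; e^(−k_r t) = e^(−0.860×1.320) = 0.3214.
D = 13.45 × (0.7499 − 0.3214) + 0.277 × 0.3214 = 5.763 + 0.08902 = 5.852 mg/L.
DO = C_s − D = 11.0 − 5.852 = 5.148 mg/L.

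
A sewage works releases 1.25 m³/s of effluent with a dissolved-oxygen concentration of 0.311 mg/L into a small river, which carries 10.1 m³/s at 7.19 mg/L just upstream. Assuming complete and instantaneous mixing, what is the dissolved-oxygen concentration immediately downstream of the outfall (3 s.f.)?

Flow-weighted mixing: C = (Q_r C_r + Q_w C_w)/(Q_r + Q_w)
= (10.1×7.19 + 1.25×0.311)/(10.1 + 1.25) = 73.01/11.35 = 6.432 mg/L.

6.43 mg/L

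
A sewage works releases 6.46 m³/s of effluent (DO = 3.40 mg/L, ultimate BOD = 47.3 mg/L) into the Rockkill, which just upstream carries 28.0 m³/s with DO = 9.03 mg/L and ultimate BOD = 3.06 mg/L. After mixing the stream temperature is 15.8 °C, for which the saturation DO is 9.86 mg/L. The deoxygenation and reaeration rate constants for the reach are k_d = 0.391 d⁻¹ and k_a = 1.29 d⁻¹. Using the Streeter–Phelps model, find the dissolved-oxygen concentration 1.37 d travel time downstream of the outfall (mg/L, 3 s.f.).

Mixed DO = (28.0×9.03 + 6.46×3.40)/(28.0+6.46) = 274.8/34.46 = 7.975 mg/L.
Mixed L₀ = (28.0×3.06 + 6.46×47.3)/(34.46) = 391.2/34.46 = 11.35 mg/L.
Initial deficit D₀ = C_s − DO₀ = 9.86 − 7.975 = 1.885 mg/L.
D(1.37) = [0.391×11.35/(1.29−0.391)](e^(−0.391×1.37) − e^(−1.29×1.37)) + 1.885 e^(−1.29×1.37)
= 4.938 × (0.5853 − 0.1708) + 1.885 × 0.1708 = 2.369 mg/L.
DO = 9.86 − 2.369 = 7.491 mg/L.

DO ≈ 7.49 mg/L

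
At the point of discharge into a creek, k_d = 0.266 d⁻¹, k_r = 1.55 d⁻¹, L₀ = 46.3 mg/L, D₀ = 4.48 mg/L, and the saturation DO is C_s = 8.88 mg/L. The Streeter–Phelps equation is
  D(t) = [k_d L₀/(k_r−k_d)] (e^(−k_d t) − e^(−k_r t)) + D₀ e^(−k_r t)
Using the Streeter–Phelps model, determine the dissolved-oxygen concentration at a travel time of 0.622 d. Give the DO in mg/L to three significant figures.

k_d L₀/(k_r−k_d) = 0.266×46.3/(1.55−0.266) = 12.32/1.284 = 9.592 mg/L.
e^(−k_d t) = e^(−0.266×0.6220) = 0.8475; e^(−k_r t) = e^(−1.55×0.6220) = 0.3813.
D = 9.592 × (0.8475 − 0.3813) + 4.48 × 0.3813 = 4.472 + 1.708 = 6.180 mg/L.
DO = C_s − D = 8.88 − 6.180 = 2.700 mg/L.

DO ≈ 2.70 mg/L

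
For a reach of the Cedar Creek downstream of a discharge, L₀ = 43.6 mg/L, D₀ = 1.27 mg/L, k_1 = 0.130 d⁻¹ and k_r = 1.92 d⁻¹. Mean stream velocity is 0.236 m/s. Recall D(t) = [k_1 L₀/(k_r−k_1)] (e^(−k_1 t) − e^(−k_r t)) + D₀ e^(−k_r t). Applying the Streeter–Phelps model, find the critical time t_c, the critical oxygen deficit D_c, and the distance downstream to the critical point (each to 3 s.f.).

t_c = [1/(k_r−k_1)] ln[(k_r/k_1)(1 − D₀(k_r−k_1)/(k_1 L₀))]
= [1/(1.92−0.130)] ln[(1.92/0.130)(1 − 1.27×1.790/(0.130×43.6))]
= (1/1.790) ln[14.77 × 0.5989] = 0.5587 × ln(8.846) = 0.5587 × 2.180 = 1.218 d.
D_c = (k_1/k_r) L₀ e^(−k_1 t_c) = (0.130/1.92) × 43.6 × e^(−0.130×1.218) = 0.06771 × 43.6 × 0.8536 = 2.520 mg/L.
x_c = v t_c = 0.236 m/s × 1.218 d × 86400 s/d = 24830 m ≈ 24.8 km.

t_c ≈ 1.22 d; D_c ≈ 2.52 mg/L; x_c ≈ 24.8 km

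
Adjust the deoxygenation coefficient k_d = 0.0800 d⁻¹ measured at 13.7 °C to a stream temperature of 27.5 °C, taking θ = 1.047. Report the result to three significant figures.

k_d ≈ 0.151 d⁻¹

k_d(T₂) = k_d(T₁) · θ^(T₂−T₁) = 0.0800 × 1.047^(27.5−13.7)
= 0.0800 × 1.047^13.8 = 0.0800 × 1.885 = 0.1508 d⁻¹.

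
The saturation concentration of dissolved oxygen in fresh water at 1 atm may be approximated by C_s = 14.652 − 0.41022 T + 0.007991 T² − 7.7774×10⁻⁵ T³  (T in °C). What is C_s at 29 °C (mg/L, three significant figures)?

C_s = 14.652 − 0.41022×29 + 0.007991×29² − 7.7774×10⁻⁵×29³ = 7.579 mg/L.

C_s ≈ 7.58 mg/L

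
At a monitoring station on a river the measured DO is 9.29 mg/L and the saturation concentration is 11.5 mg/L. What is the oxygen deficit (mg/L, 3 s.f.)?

D ≈ 2.21 mg/L

D = C_s − C = 11.5 − 9.29 = 2.21 mg/L.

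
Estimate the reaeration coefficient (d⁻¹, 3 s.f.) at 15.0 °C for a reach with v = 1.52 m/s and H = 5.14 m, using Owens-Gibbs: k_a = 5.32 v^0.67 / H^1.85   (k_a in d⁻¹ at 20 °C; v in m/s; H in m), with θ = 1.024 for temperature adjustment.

k_a ≈ 0.303 d⁻¹

k_a(20) = 5.32 × 1.52^0.67 / 5.14^1.85 = 5.32 × 1.324 / 20.67 = 0.3408 d⁻¹.
k_a(15.0) = 0.3408 × 1.024^(15.0−20) = 0.3408 × 0.8882 = 0.3027 d⁻¹.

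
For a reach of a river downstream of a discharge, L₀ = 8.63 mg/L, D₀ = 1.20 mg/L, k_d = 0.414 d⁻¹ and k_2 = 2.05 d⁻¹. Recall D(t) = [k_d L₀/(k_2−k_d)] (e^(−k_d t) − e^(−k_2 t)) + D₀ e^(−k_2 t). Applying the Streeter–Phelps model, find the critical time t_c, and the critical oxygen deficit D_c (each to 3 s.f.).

With k_2/k_d = 4.952 and 1 − D₀(k_2−k_d)/(k_d L₀) = 0.4505,
t_c = ln(4.952 × 0.4505) / (2.05 − 0.414) = ln(2.231) / 1.636 = 0.8024/1.636 = 0.4904 d.
L(t_c) = L₀ e^(−k_d t_c) = 8.63 × 0.8162 = 7.044 mg/L, and at the critical point k_2 D_c = k_d L, so D_c = (0.414/2.05) × 7.044 = 1.423 mg/L.

t_c ≈ 0.490 d; D_c ≈ 1.42 mg/L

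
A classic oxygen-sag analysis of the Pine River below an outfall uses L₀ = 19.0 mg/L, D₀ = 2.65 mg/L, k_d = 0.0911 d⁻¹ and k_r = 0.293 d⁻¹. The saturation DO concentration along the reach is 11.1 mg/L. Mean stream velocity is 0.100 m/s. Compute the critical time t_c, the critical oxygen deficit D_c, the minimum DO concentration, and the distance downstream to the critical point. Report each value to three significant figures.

t_c ≈ 3.95 d; D_c ≈ 4.12 mg/L; min DO ≈ 6.98 mg/L; x_c ≈ 34.2 km

t_c = [1/(k_r−k_d)] ln[(k_r/k_d)(1 − D₀(k_r−k_d)/(k_d L₀))]
= [1/(0.293−0.0911)] ln[(0.293/0.0911)(1 − 2.65×0.2019/(0.0911×19.0))]
= (1/0.2019) ln[3.216 × 0.6909] = 4.953 × ln(2.222) = 4.953 × 0.7984 = 3.955 d.
L(t_c) = L₀ e^(−k_d t_c) = 19.0 × 0.6975 = 13.25 mg/L, and at the critical point k_r D_c = k_d L, so D_c = (0.0911/0.293) × 13.25 = 4.120 mg/L.
Minimum DO = C_s − D_c = 11.1 − 4.120 = 6.980 mg/L.
x_c = v t_c = 0.100 m/s × 3.955 d × 86400 s/d = 34170 m ≈ 34.2 km.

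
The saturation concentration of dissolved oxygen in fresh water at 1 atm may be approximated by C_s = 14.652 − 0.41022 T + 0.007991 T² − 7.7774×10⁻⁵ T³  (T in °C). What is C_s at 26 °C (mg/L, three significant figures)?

C_s ≈ 8.02 mg/L

C_s = 14.652 − 0.41022×26 + 0.007991×26² − 7.7774×10⁻⁵×26³ = 8.021 mg/L.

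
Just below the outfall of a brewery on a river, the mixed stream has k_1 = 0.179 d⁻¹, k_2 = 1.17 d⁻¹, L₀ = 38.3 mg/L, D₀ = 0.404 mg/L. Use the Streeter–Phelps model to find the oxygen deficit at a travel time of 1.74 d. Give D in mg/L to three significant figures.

k_1 L₀/(k_2−k_1) = 0.179×38.3/(1.17−0.179) = 6.856/0.9910 = 6.918 mg/L.
e^(−k_1 t) = e^(−0.179×1.740) = 0.7324; e^(−k_2 t) = e^(−1.17×1.740) = 0.1306.
D = 6.918 × (0.7324 − 0.1306) + 0.404 × 0.1306 = 4.163 + 0.05275 = 4.216 mg/L.

D ≈ 4.22 mg/L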